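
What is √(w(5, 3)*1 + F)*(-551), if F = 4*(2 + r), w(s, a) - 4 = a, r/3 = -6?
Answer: -551*I*√57 ≈ -4160.0*I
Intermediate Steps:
r = -18 (r = 3*(-6) = -18)
w(s, a) = 4 + a
F = -64 (F = 4*(2 - 18) = 4*(-16) = -64)
√(w(5, 3)*1 + F)*(-551) = √((4 + 3)*1 - 64)*(-551) = √(7*1 - 64)*(-551) = √(7 - 64)*(-551) = √(-57)*(-551) = (I*√57)*(-551) = -551*I*√57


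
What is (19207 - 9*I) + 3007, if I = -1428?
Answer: 35066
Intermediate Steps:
(19207 - 9*I) + 3007 = (19207 - 9*(-1428)) + 3007 = (19207 + 12852) + 3007 = 32059 + 3007 = 35066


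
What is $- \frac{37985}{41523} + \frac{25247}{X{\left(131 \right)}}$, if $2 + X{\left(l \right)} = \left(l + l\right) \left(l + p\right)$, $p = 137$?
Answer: $- \frac{1618747609}{2915495922} \approx -0.55522$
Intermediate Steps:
$X{\left(l \right)} = -2 + 2 l \left(137 + l\right)$ ($X{\left(l \right)} = -2 + \left(l + l\right) \left(l + 137\right) = -2 + 2 l \left(137 + l\right)$)
$- \frac{37985}{41523} + \frac{25247}{X{\left(131 \right)}} = - \frac{37985}{41523} + \frac{25247}{-2 + 2 \cdot 131^{2} + 274 \cdot 131} = \left(-37985\right) \frac{1}{41523} + \frac{25247}{-2 + 2 \cdot 17161 + 35894} = - \frac{37985}{41523} + \frac{25247}{-2 + 34322 + 35894} = - \frac{37985}{41523} + \frac{25247}{70214} = - \frac{1618747609}{2915495922}$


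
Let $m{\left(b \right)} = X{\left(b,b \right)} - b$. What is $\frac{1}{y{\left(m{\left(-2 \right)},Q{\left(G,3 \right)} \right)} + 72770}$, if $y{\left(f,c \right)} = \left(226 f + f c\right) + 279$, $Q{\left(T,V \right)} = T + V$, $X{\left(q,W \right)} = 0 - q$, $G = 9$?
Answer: $\frac{1}{74001} \approx 1.3513 \cdot 10^{-5}$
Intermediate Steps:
$X{\left(q,W \right)} = - q$
$m{\left(b \right)} = - 2 b$ ($m{\left(b \right)} = - b - b = - 2 b$)
$y{\left(f,c \right)} = 279 + 226 f + c f$ ($y{\left(f,c \right)} = \left(226 f + c f\right) + 279 = 279 + 226 f + c f$)
$\frac{1}{y{\left(m{\left(-2 \right)},Q{\left(G,3 \right)} \right)} + 72770} = \frac{1}{\left(279 + 226 \left(\left(-2\right) \left(-2\right)\right) + \left(9 + 3\right) \left(\left(-2\right) \left(-2\right)\right)\right) + 72770} = \frac{1}{\left(279 + 226 \cdot 4 + 12 \cdot 4\right) + 72770} = \frac{1}{\left(279 + 904 + 48\right) + 72770} = \frac{1}{1231 + 72770} = \frac{1}{74001}$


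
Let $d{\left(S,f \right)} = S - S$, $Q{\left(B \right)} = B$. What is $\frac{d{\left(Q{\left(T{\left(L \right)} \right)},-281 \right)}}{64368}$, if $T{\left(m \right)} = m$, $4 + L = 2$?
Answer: $0$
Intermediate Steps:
$L = -2$ ($L = -4 + 2 = -2$)
$d{\left(S,f \right)} = 0$
$\frac{d{\left(Q{\left(T{\left(L \right)} \right)},-281 \right)}}{64368} = \frac{0}{64368} = 0 \cdot \frac{1}{64368} = 0$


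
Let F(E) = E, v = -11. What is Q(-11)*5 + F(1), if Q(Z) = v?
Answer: -54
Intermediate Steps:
Q(Z) = -11
Q(-11)*5 + F(1) = -11*5 + 1 = -55 + 1 = -54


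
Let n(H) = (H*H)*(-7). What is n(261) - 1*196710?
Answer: -673557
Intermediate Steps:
n(H) = -7*H² (n(H) = H²*(-7) = -7*H²)
n(261) - 1*196710 = -7*261² - 1*196710 = -7*68121 - 196710 = -476847 - 196710 = -673557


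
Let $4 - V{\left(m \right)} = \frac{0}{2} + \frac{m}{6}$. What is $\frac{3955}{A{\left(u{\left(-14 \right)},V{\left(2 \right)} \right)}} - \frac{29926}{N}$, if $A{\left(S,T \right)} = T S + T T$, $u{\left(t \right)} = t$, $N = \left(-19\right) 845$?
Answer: $- \frac{43174843}{421135} \approx -102.52$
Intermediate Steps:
$N = -16055$
$V{\left(m \right)} = 4 - \frac{m}{6}$ ($V{\left(m \right)} = 4 - \left(\frac{0}{2} + \frac{m}{6}\right) = 4 - \left(0 \cdot \frac{1}{2} + m \frac{1}{6}\right) = 4 - \left(0 + \frac{m}{6}\right) = 4 - \frac{m}{6}$)
$A{\left(S,T \right)} = T^{2} + S T$ ($A{\left(S,T \right)} = S T + T^{2} = T^{2} + S T$)
$\frac{3955}{A{\left(u{\left(-14 \right)},V{\left(2 \right)} \right)}} - \frac{29926}{N} = \frac{3955}{\left(4 - \frac{1}{3}\right) \left(-14 + \left(4 - \frac{1}{3}\right)\right)} - \frac{29926}{-16055} = \frac{3955}{\left(4 - \frac{1}{3}\right) \left(-14 + \left(4 - \frac{1}{3}\right)\right)} - - \frac{2302}{1235} = \frac{3955}{\frac{11}{3} \left(-14 + \frac{11}{3}\right)} + \frac{2302}{1235} = \frac{3955}{\frac{11}{3} \left(- \frac{31}{3}\right)} + \frac{2302}{1235} = \frac{3955}{- \frac{341}{9}} + \frac{2302}{1235} = 3955 \left(- \frac{9}{341}\right) + \frac{2302}{1235} = - \frac{35595}{341} + \frac{2302}{1235} = - \frac{43174843}{421135}$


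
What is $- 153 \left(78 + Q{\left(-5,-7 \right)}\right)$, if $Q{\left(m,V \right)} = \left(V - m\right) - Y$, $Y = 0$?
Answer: $-11628$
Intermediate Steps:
$Q{\left(m,V \right)} = V - m$ ($Q{\left(m,V \right)} = \left(V - m\right) - 0 = \left(V - m\right) + 0 = V - m$)
$- 153 \left(78 + Q{\left(-5,-7 \right)}\right) = - 153 \left(78 - 2\right) = \left(-153\right) 76 = -11628$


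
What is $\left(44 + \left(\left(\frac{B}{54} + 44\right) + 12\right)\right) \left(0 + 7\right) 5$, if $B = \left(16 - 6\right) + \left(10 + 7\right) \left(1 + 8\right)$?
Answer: $\frac{194705}{54} \approx 3605.6$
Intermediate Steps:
$B = 163$ ($B = 10 + 17 \cdot 9 = 10 + 153 = 163$)
$\left(44 + \left(\left(\frac{B}{54} + 44\right) + 12\right)\right) \left(0 + 7\right) 5 = \left(44 + \left(\left(\frac{163}{54} + 44\right) + 12\right)\right) \left(0 + 7\right) 5 = \left(44 + \left(\left(163 \cdot \frac{1}{54} + 44\right) + 12\right)\right) 7 \cdot 5 = \left(44 + \left(\left(\frac{163}{54} + 44\right) + 12\right)\right) 35 = \left(44 + \left(\frac{2539}{54} + 12\right)\right) 35 = \left(44 + \frac{3187}{54}\right) 35 = \frac{5563}{54} \cdot 35 = \frac{194705}{54}$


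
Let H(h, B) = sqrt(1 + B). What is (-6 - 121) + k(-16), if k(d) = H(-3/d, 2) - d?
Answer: -111 + sqrt(3) ≈ -109.27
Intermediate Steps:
k(d) = sqrt(3) - d (k(d) = sqrt(1 + 2) - d = sqrt(3) - d)
(-6 - 121) + k(-16) = (-6 - 121) + (sqrt(3) - 1*(-16)) = -127 + (sqrt(3) + 16) = -127 + (16 + sqrt(3)) = -111 + sqrt(3)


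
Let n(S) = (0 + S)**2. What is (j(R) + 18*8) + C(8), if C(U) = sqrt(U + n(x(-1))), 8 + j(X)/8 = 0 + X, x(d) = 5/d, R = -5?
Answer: 40 + sqrt(33) ≈ 45.745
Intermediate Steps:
n(S) = S**2
j(X) = -64 + 8*X (j(X) = -64 + 8*(0 + X) = -64 + 8*X)
C(U) = sqrt(25 + U) (C(U) = sqrt(U + (5/(-1))**2) = sqrt(U + (5*(-1))**2) = sqrt(U + (-5)**2) = sqrt(U + 25) = sqrt(25 + U))
(j(R) + 18*8) + C(8) = ((-64 + 8*(-5)) + 18*8) + sqrt(25 + 8) = ((-64 - 40) + 144) + sqrt(33) = (-104 + 144) + sqrt(33) = 40 + sqrt(33)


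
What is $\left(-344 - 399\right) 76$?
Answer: $-56468$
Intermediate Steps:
$\left(-344 - 399\right) 76 = \left(-743\right) 76 = -56468$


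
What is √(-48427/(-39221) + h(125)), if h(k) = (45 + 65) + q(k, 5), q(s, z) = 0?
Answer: √171110907877/39221 ≈ 10.547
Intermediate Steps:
h(k) = 110 (h(k) = (45 + 65) + 0 = 110 + 0 = 110)
√(-48427/(-39221) + h(125)) = √(-48427/(-39221) + 110) = √(-48427*(-1/39221) + 110) = √(48427/39221 + 110) = √(4362737/39221) = √171110907877/39221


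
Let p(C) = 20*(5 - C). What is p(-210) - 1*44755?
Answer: -40455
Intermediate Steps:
p(C) = 100 - 20*C
p(-210) - 1*44755 = (100 - 20*(-210)) - 1*44755 = (100 + 4200) - 44755 = 4300 - 44755 = -40455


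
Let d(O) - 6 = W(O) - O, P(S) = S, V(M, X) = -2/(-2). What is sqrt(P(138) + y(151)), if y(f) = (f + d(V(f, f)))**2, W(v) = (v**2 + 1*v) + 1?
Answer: sqrt(25419) ≈ 159.43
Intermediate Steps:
V(M, X) = 1 (V(M, X) = -2*(-1/2) = 1)
W(v) = 1 + v + v**2 (W(v) = (v**2 + v) + 1 = (v + v**2) + 1 = 1 + v + v**2)
d(O) = 7 + O**2 (d(O) = 6 + ((1 + O + O**2) - O) = 6 + (1 + O**2) = 7 + O**2)
y(f) = (8 + f)**2 (y(f) = (f + (7 + 1**2))**2 = (f + (7 + 1))**2 = (f + 8)**2 = (8 + f)**2)
sqrt(P(138) + y(151)) = sqrt(138 + (8 + 151)**2) = sqrt(138 + 159**2) = sqrt(138 + 25281) = sqrt(25419)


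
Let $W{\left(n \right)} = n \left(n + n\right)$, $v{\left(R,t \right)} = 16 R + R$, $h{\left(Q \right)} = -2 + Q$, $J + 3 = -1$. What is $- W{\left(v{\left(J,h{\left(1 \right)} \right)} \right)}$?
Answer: $-9248$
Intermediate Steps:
$J = -4$ ($J = -3 - 1 = -4$)
$v{\left(R,t \right)} = 17 R$
$W{\left(n \right)} = 2 n^{2}$ ($W{\left(n \right)} = n 2 n = 2 n^{2}$)
$- W{\left(v{\left(J,h{\left(1 \right)} \right)} \right)} = - 2 \left(17 \left(-4\right)\right)^{2} = - 2 \left(-68\right)^{2} = - 2 \cdot 4624 = \left(-1\right) 9248 = -9248$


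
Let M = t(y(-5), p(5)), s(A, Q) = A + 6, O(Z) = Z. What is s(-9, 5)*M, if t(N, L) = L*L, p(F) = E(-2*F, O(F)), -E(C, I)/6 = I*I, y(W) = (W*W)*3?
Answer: -67500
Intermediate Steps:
s(A, Q) = 6 + A
y(W) = 3*W² (y(W) = W²*3 = 3*W²)
E(C, I) = -6*I² (E(C, I) = -6*I*I = -6*I²)
p(F) = -6*F²
t(N, L) = L²
M = 22500 (M = (-6*5²)² = (-6*25)² = (-150)² = 22500)
s(-9, 5)*M = (6 - 9)*22500 = -3*22500 = -67500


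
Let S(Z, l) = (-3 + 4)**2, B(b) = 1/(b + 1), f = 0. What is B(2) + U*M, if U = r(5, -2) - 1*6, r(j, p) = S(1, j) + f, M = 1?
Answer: -14/3 ≈ -4.6667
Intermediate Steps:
B(b) = 1/(1 + b)
S(Z, l) = 1 (S(Z, l) = 1**2 = 1)
r(j, p) = 1 (r(j, p) = 1 + 0 = 1)
U = -5 (U = 1 - 1*6 = 1 - 6 = -5)
B(2) + U*M = 1/(1 + 2) - 5*1 = 1/3 - 5 = -14/3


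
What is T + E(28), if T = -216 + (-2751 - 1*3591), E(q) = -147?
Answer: -6705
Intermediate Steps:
T = -6558 (T = -216 + (-2751 - 3591) = -216 - 6342 = -6558)
T + E(28) = -6558 - 147 = -6705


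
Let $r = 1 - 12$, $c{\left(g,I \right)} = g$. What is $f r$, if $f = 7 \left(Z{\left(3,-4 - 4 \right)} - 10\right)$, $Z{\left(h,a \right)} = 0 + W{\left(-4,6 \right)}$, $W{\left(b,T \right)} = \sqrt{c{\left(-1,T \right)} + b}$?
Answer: $770 - 77 i \sqrt{5} \approx 770.0 - 172.18 i$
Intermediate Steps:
$W{\left(b,T \right)} = \sqrt{-1 + b}$
$Z{\left(h,a \right)} = i \sqrt{5}$ ($Z{\left(h,a \right)} = 0 + \sqrt{-1 - 4} = 0 + \sqrt{-5} = 0 + i \sqrt{5} = i \sqrt{5}$)
$f = -70 + 7 i \sqrt{5}$ ($f = 7 \left(i \sqrt{5} - 10\right) = 7 \left(-10 + i \sqrt{5}\right) = -70 + 7 i \sqrt{5} \approx -70.0 + 15.652 i$)
$r = -11$ ($r = 1 - 12 = -11$)
$f r = \left(-70 + 7 i \sqrt{5}\right) \left(-11\right) = 770 - 77 i \sqrt{5}$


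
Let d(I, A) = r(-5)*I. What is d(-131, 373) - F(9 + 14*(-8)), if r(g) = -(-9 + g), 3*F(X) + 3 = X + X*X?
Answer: -5335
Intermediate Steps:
F(X) = -1 + X/3 + X**2/3 (F(X) = -1 + (X + X*X)/3 = -1 + (X + X**2)/3 = -1 + (X/3 + X**2/3) = -1 + X/3 + X**2/3)
r(g) = 9 - g
d(I, A) = 14*I (d(I, A) = (9 - 1*(-5))*I = (9 + 5)*I = 14*I)
d(-131, 373) - F(9 + 14*(-8)) = 14*(-131) - (-1 + (9 + 14*(-8))/3 + (9 + 14*(-8))**2/3) = -1834 - (-1 + (9 - 112)/3 + (9 - 112)**2/3) = -1834 - (-1 + (1/3)*(-103) + (1/3)*(-103)**2) = -1834 - (-1 - 103/3 + (1/3)*10609) = -1834 - (-1 - 103/3 + 10609/3) = -1834 - 1*3501 = -1834 - 3501 = -5335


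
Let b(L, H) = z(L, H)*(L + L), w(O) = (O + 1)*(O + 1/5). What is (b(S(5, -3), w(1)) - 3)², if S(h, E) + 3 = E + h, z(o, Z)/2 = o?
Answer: 1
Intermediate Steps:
w(O) = (1 + O)*(⅕ + O) (w(O) = (1 + O)*(O + ⅕) = (1 + O)*(⅕ + O))
z(o, Z) = 2*o
S(h, E) = -3 + E + h (S(h, E) = -3 + (E + h) = -3 + E + h)
b(L, H) = 4*L² (b(L, H) = (2*L)*(L + L) = (2*L)*(2*L) = 4*L²)
(b(S(5, -3), w(1)) - 3)² = (4*(-3 - 3 + 5)² - 3)² = (4*(-1)² - 3)² = (4*1 - 3)² = (4 - 3)² = 1² = 1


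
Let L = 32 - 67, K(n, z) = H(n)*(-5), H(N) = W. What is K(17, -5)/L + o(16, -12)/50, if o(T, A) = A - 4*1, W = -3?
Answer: -131/175 ≈ -0.74857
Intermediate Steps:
H(N) = -3
o(T, A) = -4 + A (o(T, A) = A - 4 = -4 + A)
K(n, z) = 15 (K(n, z) = -3*(-5) = 15)
L = -35
K(17, -5)/L + o(16, -12)/50 = 15/(-35) + (-4 - 12)/50 = 15*(-1/35) - 16*1/50 = -3/7 - 8/25 = -131/175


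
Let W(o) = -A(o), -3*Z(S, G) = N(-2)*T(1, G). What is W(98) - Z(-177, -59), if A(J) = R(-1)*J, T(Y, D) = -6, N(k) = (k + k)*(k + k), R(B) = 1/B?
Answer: 66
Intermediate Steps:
N(k) = 4*k² (N(k) = (2*k)*(2*k) = 4*k²)
A(J) = -J (A(J) = J/(-1) = -J)
Z(S, G) = 32 (Z(S, G) = -4*(-2)²*(-6)/3 = -4*4*(-6)/3 = -16*(-6)/3 = -⅓*(-96) = 32)
W(o) = o (W(o) = -(-1)*o = o)
W(98) - Z(-177, -59) = 98 - 1*32 = 98 - 32 = 66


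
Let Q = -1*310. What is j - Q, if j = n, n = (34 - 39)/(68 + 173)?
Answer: 74705/241 ≈ 309.98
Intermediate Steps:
n = -5/241 ≈ -0.020747
j = -5/241 ≈ -0.020747
Q = -310
j - Q = -5/241 - 1*(-310) = -5/241 + 310 = 74705/241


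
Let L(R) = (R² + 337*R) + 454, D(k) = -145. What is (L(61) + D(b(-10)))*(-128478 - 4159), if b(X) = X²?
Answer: -3261145919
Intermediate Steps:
L(R) = 454 + R² + 337*R
(L(61) + D(b(-10)))*(-128478 - 4159) = ((454 + 61² + 337*61) - 145)*(-128478 - 4159) = ((454 + 3721 + 20557) - 145)*(-132637) = (24732 - 145)*(-132637) = 24587*(-132637) = -3261145919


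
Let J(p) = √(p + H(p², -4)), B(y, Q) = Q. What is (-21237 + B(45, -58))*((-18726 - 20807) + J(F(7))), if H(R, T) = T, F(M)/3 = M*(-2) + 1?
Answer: 841855235 - 21295*I*√43 ≈ 8.4185e+8 - 1.3964e+5*I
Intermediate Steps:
F(M) = 3 - 6*M (F(M) = 3*(M*(-2) + 1) = 3*(-2*M + 1) = 3*(1 - 2*M) = 3 - 6*M)
J(p) = √(-4 + p) (J(p) = √(p - 4) = √(-4 + p))
(-21237 + B(45, -58))*((-18726 - 20807) + J(F(7))) = (-21237 - 58)*((-18726 - 20807) + √(-4 + (3 - 6*7))) = -21295*(-39533 + √(-4 + (3 - 42))) = -21295*(-39533 + √(-4 - 39)) = -21295*(-39533 + √(-43)) = -21295*(-39533 + I*√43) = 841855235 - 21295*I*√43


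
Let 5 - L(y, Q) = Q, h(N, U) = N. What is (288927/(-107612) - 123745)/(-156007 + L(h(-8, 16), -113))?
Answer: 13316735867/16775527068 ≈ 0.79382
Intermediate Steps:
L(y, Q) = 5 - Q
(288927/(-107612) - 123745)/(-156007 + L(h(-8, 16), -113)) = (288927/(-107612) - 123745)/(-156007 + (5 - 1*(-113))) = (288927*(-1/107612) - 123745)/(-156007 + (5 + 113)) = (-288927/107612 - 123745)/(-156007 + 118) = -13316735867/107612/(-155889) = -13316735867/107612*(-1/155889) = 13316735867/16775527068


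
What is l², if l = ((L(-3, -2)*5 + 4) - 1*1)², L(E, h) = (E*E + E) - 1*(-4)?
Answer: 7890481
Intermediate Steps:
L(E, h) = 4 + E + E² (L(E, h) = (E² + E) + 4 = (E + E²) + 4 = 4 + E + E²)
l = 2809 (l = (((4 - 3 + (-3)²)*5 + 4) - 1*1)² = (((4 - 3 + 9)*5 + 4) - 1)² = ((10*5 + 4) - 1)² = ((50 + 4) - 1)² = (54 - 1)² = 53² = 2809)
l² = 2809² = 7890481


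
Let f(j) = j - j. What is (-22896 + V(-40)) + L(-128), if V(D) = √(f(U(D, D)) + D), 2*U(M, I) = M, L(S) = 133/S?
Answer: -2930821/128 + 2*I*√10 ≈ -22897.0 + 6.3246*I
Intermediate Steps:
U(M, I) = M/2
f(j) = 0
V(D) = √D (V(D) = √(0 + D) = √D)
(-22896 + V(-40)) + L(-128) = (-22896 + √(-40)) + 133/(-128) = (-22896 + 2*I*√10) + 133*(-1/128) = (-22896 + 2*I*√10) - 133/128 = -2930821/128 + 2*I*√10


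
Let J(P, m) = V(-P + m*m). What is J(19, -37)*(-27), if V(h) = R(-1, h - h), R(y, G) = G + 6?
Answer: -162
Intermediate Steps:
R(y, G) = 6 + G
V(h) = 6 (V(h) = 6 + (h - h) = 6 + 0 = 6)
J(P, m) = 6
J(19, -37)*(-27) = 6*(-27) = -162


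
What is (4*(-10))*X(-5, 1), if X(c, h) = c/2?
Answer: 100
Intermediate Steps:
X(c, h) = c/2 (X(c, h) = c*(½) = c/2)
(4*(-10))*X(-5, 1) = (4*(-10))*((½)*(-5)) = -40*(-5/2) = 100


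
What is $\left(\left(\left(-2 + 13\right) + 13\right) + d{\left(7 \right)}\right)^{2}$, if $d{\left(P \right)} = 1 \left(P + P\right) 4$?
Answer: $6400$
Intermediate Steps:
$d{\left(P \right)} = 8 P$ ($d{\left(P \right)} = 1 \cdot 2 P 4 = 2 P 4 = 8 P$)
$\left(\left(\left(-2 + 13\right) + 13\right) + d{\left(7 \right)}\right)^{2} = \left(\left(\left(-2 + 13\right) + 13\right) + 8 \cdot 7\right)^{2} = \left(\left(11 + 13\right) + 56\right)^{2} = \left(24 + 56\right)^{2} = 80^{2} = 6400$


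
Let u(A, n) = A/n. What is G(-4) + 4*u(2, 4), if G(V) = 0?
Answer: 2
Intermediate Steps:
G(-4) + 4*u(2, 4) = 0 + 4*(2/4) = 0 + 4*(2*(1/4)) = 0 + 4*(1/2) = 0 + 2 = 2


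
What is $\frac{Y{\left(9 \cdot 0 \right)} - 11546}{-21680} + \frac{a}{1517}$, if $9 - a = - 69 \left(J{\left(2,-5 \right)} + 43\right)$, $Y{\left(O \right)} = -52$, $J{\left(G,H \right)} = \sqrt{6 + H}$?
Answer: $\frac{41804883}{16444280} \approx 2.5422$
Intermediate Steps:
$a = 3045$ ($a = 9 - - 69 \left(\sqrt{6 - 5} + 43\right) = 9 - - 69 \left(\sqrt{1} + 43\right) = 9 - - 69 \left(1 + 43\right) = 9 - \left(-69\right) 44 = 9 - -3036 = 9 + 3036 = 3045$)
$\frac{Y{\left(9 \cdot 0 \right)} - 11546}{-21680} + \frac{a}{1517} = \frac{-52 - 11546}{-21680} + \frac{3045}{1517} = \left(-52 - 11546\right) \left(- \frac{1}{21680}\right) + 3045 \cdot \frac{1}{1517} = \left(-11598\right) \left(- \frac{1}{21680}\right) + \frac{3045}{1517} = \frac{5799}{10840} + \frac{3045}{1517} = \frac{41804883}{16444280}$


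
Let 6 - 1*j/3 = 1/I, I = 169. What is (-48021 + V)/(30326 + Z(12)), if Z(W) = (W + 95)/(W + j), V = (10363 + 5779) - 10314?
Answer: -213791931/153679925 ≈ -1.3912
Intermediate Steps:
V = 5828 (V = 16142 - 10314 = 5828)
j = 3039/169 (j = 18 - 3/169 = 3039/169 ≈ 17.982)
Z(W) = (95 + W)/(3039/169 + W) (Z(W) = (W + 95)/(W + 3039/169) = (95 + W)/(3039/169 + W))
(-48021 + V)/(30326 + Z(12)) = (-48021 + 5828)/(30326 + 169*(95 + 12)/(3039 + 169*12)) = -42193/(30326 + 169*107/(3039 + 2028)) = -42193/(30326 + 169*107/5067) = -42193/(30326 + 169*(1/5067)*107) = -42193/(30326 + 18083/5067) = -42193/153679925/5067 = -42193*5067/153679925 = -213791931/153679925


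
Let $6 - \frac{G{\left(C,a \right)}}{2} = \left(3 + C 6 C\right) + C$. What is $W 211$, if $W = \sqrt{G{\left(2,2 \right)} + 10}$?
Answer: $1266 i \approx 1266.0 i$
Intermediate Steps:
$G{\left(C,a \right)} = 6 - 12 C^{2} - 2 C$ ($G{\left(C,a \right)} = 12 - 2 \left(\left(3 + C 6 C\right) + C\right) = 12 - 2 \left(\left(3 + 6 C C\right) + C\right) = 12 - 2 \left(\left(3 + 6 C^{2}\right) + C\right) = 12 - 2 \left(3 + C + 6 C^{2}\right) = 12 - \left(6 + 2 C + 12 C^{2}\right) = 6 - 12 C^{2} - 2 C$)
$W = 6 i$ ($W = \sqrt{\left(6 - 12 \cdot 2^{2} - 4\right) + 10} = \sqrt{\left(6 - 48 - 4\right) + 10} = \sqrt{-46 + 10} = \sqrt{-36} = 6 i \approx 6.0 i$)
$W 211 = 6 i 211 = 1266 i$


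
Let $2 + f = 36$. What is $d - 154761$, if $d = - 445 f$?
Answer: $-169891$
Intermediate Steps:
$f = 34$ ($f = -2 + 36 = 34$)
$d = -15130$ ($d = \left(-445\right) 34 = -15130$)
$d - 154761 = -15130 - 154761 = -169891$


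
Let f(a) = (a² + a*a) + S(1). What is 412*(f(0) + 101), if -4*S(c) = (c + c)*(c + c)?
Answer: 41200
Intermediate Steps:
S(c) = -c² (S(c) = -(c + c)*(c + c)/4 = -2*c*2*c/4 = -c²)
f(a) = -1 + 2*a² (f(a) = (a² + a*a) - 1*1² = (a² + a²) - 1*1 = 2*a² - 1 = -1 + 2*a²)
412*(f(0) + 101) = 412*((-1 + 2*0²) + 101) = 412*((-1 + 2*0) + 101) = 412*((-1 + 0) + 101) = 412*(-1 + 101) = 412*100 = 41200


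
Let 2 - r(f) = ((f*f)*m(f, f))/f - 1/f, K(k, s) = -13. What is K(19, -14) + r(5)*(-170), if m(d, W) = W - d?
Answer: -387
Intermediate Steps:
r(f) = 2 + 1/f (r(f) = 2 - (((f*f)*(f - f))/f - 1/f) = 2 - ((f²*0)/f - 1/f) = 2 - (0/f - 1/f) = 2 - (0 - 1/f) = 2 - (-1)/f = 2 + 1/f)
K(19, -14) + r(5)*(-170) = -13 + (2 + 1/5)*(-170) = -13 + (2 + ⅕)*(-170) = -13 + (11/5)*(-170) = -13 - 374 = -387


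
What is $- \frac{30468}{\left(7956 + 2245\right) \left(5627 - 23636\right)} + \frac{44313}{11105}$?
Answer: $\frac{2713690371119}{680032476315} \approx 3.9905$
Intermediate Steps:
$- \frac{30468}{\left(7956 + 2245\right) \left(5627 - 23636\right)} + \frac{44313}{11105} = - \frac{30468}{10201 \left(-18009\right)} + 44313 \cdot \frac{1}{11105} = - \frac{30468}{-183709809} + \frac{44313}{11105} = \left(-30468\right) \left(- \frac{1}{183709809}\right) + \frac{44313}{11105} = \frac{10156}{61236603} + \frac{44313}{11105} = \frac{2713690371119}{680032476315}$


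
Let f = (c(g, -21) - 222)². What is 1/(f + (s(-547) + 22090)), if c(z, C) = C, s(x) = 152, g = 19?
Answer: 1/81291 ≈ 1.2301e-5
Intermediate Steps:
f = 59049 (f = (-21 - 222)² = (-243)² = 59049)
1/(f + (s(-547) + 22090)) = 1/(59049 + (152 + 22090)) = 1/(59049 + 22242) = 1/81291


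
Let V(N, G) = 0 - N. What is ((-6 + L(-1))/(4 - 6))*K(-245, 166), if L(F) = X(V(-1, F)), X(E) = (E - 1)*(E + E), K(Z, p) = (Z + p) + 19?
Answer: -180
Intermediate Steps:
K(Z, p) = 19 + Z + p
V(N, G) = -N
X(E) = 2*E*(-1 + E) (X(E) = (-1 + E)*(2*E) = 2*E*(-1 + E))
L(F) = 0 (L(F) = 2*(-1*(-1))*(-1 - 1*(-1)) = 2*1*(-1 + 1) = 2*1*0 = 0)
((-6 + L(-1))/(4 - 6))*K(-245, 166) = ((-6 + 0)/(4 - 6))*(19 - 245 + 166) = -6/(-2)*(-60) = -6*(-1/2)*(-60) = 3*(-60) = -180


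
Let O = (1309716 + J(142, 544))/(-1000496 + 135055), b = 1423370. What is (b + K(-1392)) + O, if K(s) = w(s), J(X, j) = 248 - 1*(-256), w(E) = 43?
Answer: 1231878659913/865441 ≈ 1.4234e+6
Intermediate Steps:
J(X, j) = 504 (J(X, j) = 248 + 256 = 504)
K(s) = 43
O = -1310220/865441 (O = (1309716 + 504)/(-1000496 + 135055) = 1310220/(-865441) = 1310220*(-1/865441) = -1310220/865441 ≈ -1.5139)
(b + K(-1392)) + O = (1423370 + 43) - 1310220/865441 = 1423413 - 1310220/865441 = 1231878659913/865441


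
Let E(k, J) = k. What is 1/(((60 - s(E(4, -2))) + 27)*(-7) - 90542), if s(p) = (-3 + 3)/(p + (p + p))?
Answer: -1/91151 ≈ -1.0971e-5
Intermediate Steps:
s(p) = 0 (s(p) = 0/(p + 2*p) = 0/((3*p)) = 0*(1/(3*p)) = 0)
1/(((60 - s(E(4, -2))) + 27)*(-7) - 90542) = 1/(((60 - 1*0) + 27)*(-7) - 90542) = 1/(((60 + 0) + 27)*(-7) - 90542) = 1/((60 + 27)*(-7) - 90542) = 1/(87*(-7) - 90542) = 1/(-609 - 90542) = 1/(-91151) = -1/91151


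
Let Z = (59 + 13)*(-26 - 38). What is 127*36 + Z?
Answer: -36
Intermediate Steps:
Z = -4608 (Z = 72*(-64) = -4608)
127*36 + Z = 127*36 - 4608 = 4572 - 4608 = -36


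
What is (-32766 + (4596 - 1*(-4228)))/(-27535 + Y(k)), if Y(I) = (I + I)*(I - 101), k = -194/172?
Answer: 88537516/100972479 ≈ 0.87685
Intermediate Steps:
k = -97/86 (k = -194*1/172 = -97/86 ≈ -1.1279)
Y(I) = 2*I*(-101 + I) (Y(I) = (2*I)*(-101 + I) = 2*I*(-101 + I))
(-32766 + (4596 - 1*(-4228)))/(-27535 + Y(k)) = (-32766 + (4596 - 1*(-4228)))/(-27535 + 2*(-97/86)*(-101 - 97/86)) = (-32766 + (4596 + 4228))/(-27535 + 2*(-97/86)*(-8783/86)) = (-32766 + 8824)/(-27535 + 851951/3698) = -23942/(-100972479/3698) = -23942*(-3698/100972479) = 88537516/100972479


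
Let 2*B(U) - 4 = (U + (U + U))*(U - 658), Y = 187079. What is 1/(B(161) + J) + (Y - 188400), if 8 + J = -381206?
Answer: -1324269477/1002475 ≈ -1321.0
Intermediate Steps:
B(U) = 2 + 3*U*(-658 + U)/2 (B(U) = 2 + ((U + (U + U))*(U - 658))/2 = 2 + ((U + 2*U)*(-658 + U))/2 = 2 + ((3*U)*(-658 + U))/2 = 2 + (3*U*(-658 + U))/2 = 2 + 3*U*(-658 + U)/2)
J = -381214 (J = -8 - 381206 = -381214)
1/(B(161) + J) + (Y - 188400) = 1/((2 - 987*161 + (3/2)*161²) - 381214) + (187079 - 188400) = 1/((2 - 158907 + (3/2)*25921) - 381214) - 1321 = 1/((2 - 158907 + 77763/2) - 381214) - 1321 = 1/(-240047/2 - 381214) - 1321 = 1/(-1002475/2) - 1321 = -2/1002475 - 1321 = -1324269477/1002475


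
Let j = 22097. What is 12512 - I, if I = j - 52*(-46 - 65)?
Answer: -15357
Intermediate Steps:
I = 27869 (I = 22097 - 52*(-46 - 65) = 22097 - 52*(-111) = 22097 + 5772 = 27869)
12512 - I = 12512 - 1*27869 = 12512 - 27869 = -15357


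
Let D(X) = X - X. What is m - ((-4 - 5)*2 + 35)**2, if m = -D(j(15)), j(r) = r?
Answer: -289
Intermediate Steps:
D(X) = 0
m = 0 (m = -1*0 = 0)
m - ((-4 - 5)*2 + 35)**2 = 0 - ((-4 - 5)*2 + 35)**2 = 0 - (-9*2 + 35)**2 = 0 - (-18 + 35)**2 = 0 - 1*17**2 = 0 - 1*289 = 0 - 289 = -289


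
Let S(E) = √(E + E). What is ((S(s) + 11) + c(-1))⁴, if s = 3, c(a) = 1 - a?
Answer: (13 + √6)⁴ ≈ 56971.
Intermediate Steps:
S(E) = √2*√E (S(E) = √(2*E) = √2*√E)
((S(s) + 11) + c(-1))⁴ = ((√2*√3 + 11) + (1 - 1*(-1)))⁴ = ((√6 + 11) + (1 + 1))⁴ = ((11 + √6) + 2)⁴ = (13 + √6)⁴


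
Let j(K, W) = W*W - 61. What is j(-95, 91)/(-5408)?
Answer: -2055/1352 ≈ -1.5200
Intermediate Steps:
j(K, W) = -61 + W² (j(K, W) = W² - 61 = -61 + W²)
j(-95, 91)/(-5408) = (-61 + 91²)/(-5408) = (-61 + 8281)*(-1/5408) = 8220*(-1/5408) = -2055/1352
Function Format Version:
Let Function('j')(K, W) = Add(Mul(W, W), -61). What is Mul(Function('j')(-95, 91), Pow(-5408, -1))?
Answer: Rational(-2055, 1352) ≈ -1.5200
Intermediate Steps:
Function('j')(K, W) = Add(-61, Pow(W, 2)) (Function('j')(K, W) = Add(Pow(W, 2), -61) = Add(-61, Pow(W, 2)))
Mul(Function('j')(-95, 91), Pow(-5408, -1)) = Mul(Add(-61, Pow(91, 2)), Pow(-5408, -1)) = Mul(Add(-61, 8281), Rational(-1, 5408)) = Mul(8220, Rational(-1, 5408)) = Rational(-2055, 1352)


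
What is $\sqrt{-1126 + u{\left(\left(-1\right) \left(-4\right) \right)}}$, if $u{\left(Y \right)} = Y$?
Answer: $i \sqrt{1122} \approx 33.496 i$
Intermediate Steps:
$\sqrt{-1126 + u{\left(\left(-1\right) \left(-4\right) \right)}} = \sqrt{-1126 - -4} = \sqrt{-1126 + 4} = \sqrt{-1122} = i \sqrt{1122}$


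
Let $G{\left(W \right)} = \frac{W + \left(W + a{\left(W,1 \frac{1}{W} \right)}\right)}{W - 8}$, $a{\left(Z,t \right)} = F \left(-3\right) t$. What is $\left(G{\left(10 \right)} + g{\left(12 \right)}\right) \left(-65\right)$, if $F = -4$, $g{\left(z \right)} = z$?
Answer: $-1469$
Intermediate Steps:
$a{\left(Z,t \right)} = 12 t$ ($a{\left(Z,t \right)} = \left(-4\right) \left(-3\right) t = 12 t$)
$G{\left(W \right)} = \frac{2 W + \frac{12}{W}}{-8 + W}$ ($G{\left(W \right)} = \frac{W + \left(W + 12 \cdot 1 \frac{1}{W}\right)}{W - 8} = \frac{W + \left(W + \frac{12}{W}\right)}{-8 + W} = \frac{2 W + \frac{12}{W}}{-8 + W}$)
$\left(G{\left(10 \right)} + g{\left(12 \right)}\right) \left(-65\right) = \left(\frac{2 \left(6 + 10^{2}\right)}{10 \left(-8 + 10\right)} + 12\right) \left(-65\right) = \left(2 \cdot \frac{1}{10} \cdot \frac{1}{2} \left(6 + 100\right) + 12\right) \left(-65\right) = \left(2 \cdot \frac{1}{10} \cdot \frac{1}{2} \cdot 106 + 12\right) \left(-65\right) = \left(\frac{53}{5} + 12\right) \left(-65\right) = \frac{113}{5} \left(-65\right) = -1469$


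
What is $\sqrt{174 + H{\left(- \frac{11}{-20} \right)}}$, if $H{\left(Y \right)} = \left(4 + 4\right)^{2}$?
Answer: $\sqrt{238} \approx 15.427$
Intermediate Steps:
$H{\left(Y \right)} = 64$ ($H{\left(Y \right)} = 8^{2} = 64$)
$\sqrt{174 + H{\left(- \frac{11}{-20} \right)}} = \sqrt{174 + 64} = \sqrt{238}$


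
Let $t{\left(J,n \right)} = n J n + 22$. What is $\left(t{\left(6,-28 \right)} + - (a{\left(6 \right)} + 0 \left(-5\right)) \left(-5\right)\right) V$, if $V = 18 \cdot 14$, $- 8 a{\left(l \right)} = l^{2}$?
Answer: $1185282$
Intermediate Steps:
$a{\left(l \right)} = - \frac{l^{2}}{8}$
$t{\left(J,n \right)} = 22 + J n^{2}$ ($t{\left(J,n \right)} = J n n + 22 = J n^{2} + 22 = 22 + J n^{2}$)
$V = 252$
$\left(t{\left(6,-28 \right)} + - (a{\left(6 \right)} + 0 \left(-5\right)) \left(-5\right)\right) V = \left(\left(22 + 6 \left(-28\right)^{2}\right) + - (- \frac{6^{2}}{8} + 0 \left(-5\right)) \left(-5\right)\right) 252 = \left(\left(22 + 6 \cdot 784\right) + - (\left(- \frac{1}{8}\right) 36 + 0) \left(-5\right)\right) 252 = \left(\left(22 + 4704\right) + - (- \frac{9}{2} + 0) \left(-5\right)\right) 252 = \left(4726 + \left(-1\right) \left(- \frac{9}{2}\right) \left(-5\right)\right) 252 = \left(4726 + \frac{9}{2} \left(-5\right)\right) 252 = \left(4726 - \frac{45}{2}\right) 252 = \frac{9407}{2} \cdot 252 = 1185282$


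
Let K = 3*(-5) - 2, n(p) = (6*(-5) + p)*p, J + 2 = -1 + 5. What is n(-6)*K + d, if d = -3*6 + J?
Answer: -3688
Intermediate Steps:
J = 2 (J = -2 + (-1 + 5) = -2 + 4 = 2)
n(p) = p*(-30 + p) (n(p) = (-30 + p)*p = p*(-30 + p))
d = -16 (d = -3*6 + 2 = -18 + 2 = -16)
K = -17 (K = -15 - 2 = -17)
n(-6)*K + d = -6*(-30 - 6)*(-17) - 16 = -6*(-36)*(-17) - 16 = 216*(-17) - 16 = -3672 - 16 = -3688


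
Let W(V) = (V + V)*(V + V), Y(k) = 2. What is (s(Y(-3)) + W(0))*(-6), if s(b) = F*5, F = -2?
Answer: 60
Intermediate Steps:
W(V) = 4*V**2 (W(V) = (2*V)*(2*V) = 4*V**2)
s(b) = -10 (s(b) = -2*5 = -10)
(s(Y(-3)) + W(0))*(-6) = (-10 + 4*0**2)*(-6) = (-10 + 4*0)*(-6) = (-10 + 0)*(-6) = -10*(-6) = 60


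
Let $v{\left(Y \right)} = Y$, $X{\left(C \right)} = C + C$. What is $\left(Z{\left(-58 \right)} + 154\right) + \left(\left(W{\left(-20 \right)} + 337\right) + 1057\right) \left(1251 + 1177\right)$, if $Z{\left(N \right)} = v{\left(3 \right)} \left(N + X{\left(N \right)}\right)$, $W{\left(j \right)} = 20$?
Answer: $3432824$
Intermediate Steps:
$X{\left(C \right)} = 2 C$
$Z{\left(N \right)} = 9 N$ ($Z{\left(N \right)} = 3 \left(N + 2 N\right) = 3 \cdot 3 N = 9 N$)
$\left(Z{\left(-58 \right)} + 154\right) + \left(\left(W{\left(-20 \right)} + 337\right) + 1057\right) \left(1251 + 1177\right) = \left(9 \left(-58\right) + 154\right) + \left(\left(20 + 337\right) + 1057\right) \left(1251 + 1177\right) = \left(-522 + 154\right) + \left(357 + 1057\right) 2428 = -368 + 1414 \cdot 2428 = -368 + 3433192 = 3432824$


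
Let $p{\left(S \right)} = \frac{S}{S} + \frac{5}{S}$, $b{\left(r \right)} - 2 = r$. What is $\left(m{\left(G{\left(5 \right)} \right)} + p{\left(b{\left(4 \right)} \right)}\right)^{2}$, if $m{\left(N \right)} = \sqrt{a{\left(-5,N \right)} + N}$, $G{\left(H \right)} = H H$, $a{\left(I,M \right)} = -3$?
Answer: $\frac{913}{36} + \frac{11 \sqrt{22}}{3} \approx 42.559$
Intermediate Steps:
$b{\left(r \right)} = 2 + r$
$G{\left(H \right)} = H^{2}$
$p{\left(S \right)} = 1 + \frac{5}{S}$
$m{\left(N \right)} = \sqrt{-3 + N}$
$\left(m{\left(G{\left(5 \right)} \right)} + p{\left(b{\left(4 \right)} \right)}\right)^{2} = \left(\sqrt{-3 + 5^{2}} + \frac{5 + \left(2 + 4\right)}{2 + 4}\right)^{2} = \left(\sqrt{-3 + 25} + \frac{5 + 6}{6}\right)^{2} = \left(\sqrt{22} + \frac{1}{6} \cdot 11\right)^{2} = \left(\sqrt{22} + \frac{11}{6}\right)^{2} = \left(\frac{11}{6} + \sqrt{22}\right)^{2}$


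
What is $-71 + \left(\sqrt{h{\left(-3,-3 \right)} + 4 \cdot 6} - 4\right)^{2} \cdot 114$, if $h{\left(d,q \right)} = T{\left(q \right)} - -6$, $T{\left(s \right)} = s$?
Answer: $4831 - 2736 \sqrt{3} \approx 92.109$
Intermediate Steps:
$h{\left(d,q \right)} = 6 + q$ ($h{\left(d,q \right)} = q - -6 = q + 6 = 6 + q$)
$-71 + \left(\sqrt{h{\left(-3,-3 \right)} + 4 \cdot 6} - 4\right)^{2} \cdot 114 = -71 + \left(\sqrt{\left(6 - 3\right) + 4 \cdot 6} - 4\right)^{2} \cdot 114 = -71 + \left(\sqrt{3 + 24} - 4\right)^{2} \cdot 114 = -71 + \left(\sqrt{27} - 4\right)^{2} \cdot 114 = -71 + \left(3 \sqrt{3} - 4\right)^{2} \cdot 114 = -71 + \left(-4 + 3 \sqrt{3}\right)^{2} \cdot 114 = -71 + 114 \left(-4 + 3 \sqrt{3}\right)^{2}$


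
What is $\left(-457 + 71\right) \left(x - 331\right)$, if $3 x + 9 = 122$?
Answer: $\frac{339680}{3} \approx 1.1323 \cdot 10^{5}$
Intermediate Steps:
$x = \frac{113}{3}$ ($x = -3 + \frac{1}{3} \cdot 122 = -3 + \frac{122}{3} = \frac{113}{3} \approx 37.667$)
$\left(-457 + 71\right) \left(x - 331\right) = \left(-457 + 71\right) \left(\frac{113}{3} - 331\right) = \left(-386\right) \left(- \frac{880}{3}\right) = \frac{339680}{3}$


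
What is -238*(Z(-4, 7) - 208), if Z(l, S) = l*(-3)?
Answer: 46648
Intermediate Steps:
Z(l, S) = -3*l
-238*(Z(-4, 7) - 208) = -238*(-3*(-4) - 208) = -238*(12 - 208) = -238*(-196) = 46648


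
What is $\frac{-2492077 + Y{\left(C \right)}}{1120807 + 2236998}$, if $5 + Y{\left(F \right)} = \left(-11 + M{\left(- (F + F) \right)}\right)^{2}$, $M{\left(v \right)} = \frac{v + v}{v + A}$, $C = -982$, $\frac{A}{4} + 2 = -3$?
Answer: $- \frac{147150188894}{198275027445} \approx -0.74215$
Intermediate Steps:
$A = -20$ ($A = -8 + 4 \left(-3\right) = -8 - 12 = -20$)
$M{\left(v \right)} = \frac{2 v}{-20 + v}$ ($M{\left(v \right)} = \frac{v + v}{v - 20} = \frac{2 v}{-20 + v}$)
$Y{\left(F \right)} = -5 + \left(-11 - \frac{4 F}{-20 - 2 F}\right)^{2}$ ($Y{\left(F \right)} = -5 + \left(-11 + \frac{2 \left(- (F + F)\right)}{-20 - \left(F + F\right)}\right)^{2} = -5 + \left(-11 + \frac{2 \left(- 2 F\right)}{-20 - 2 F}\right)^{2} = -5 + \left(-11 - \frac{4 F}{-20 - 2 F}\right)^{2}$)
$\frac{-2492077 + Y{\left(C \right)}}{1120807 + 2236998} = \frac{-2492077 + \frac{4 \left(2900 + 19 \left(-982\right)^{2} + 470 \left(-982\right)\right)}{100 + \left(-982\right)^{2} + 20 \left(-982\right)}}{1120807 + 2236998} = \frac{-2492077 + \frac{4 \left(2900 + 19 \cdot 964324 - 461540\right)}{100 + 964324 - 19640}}{3357805} = \left(-2492077 + \frac{4 \left(2900 + 18322156 - 461540\right)}{944784}\right) \frac{1}{3357805} = \left(-2492077 + 4 \cdot \frac{1}{944784} \cdot 17863516\right) \frac{1}{3357805} = \left(-2492077 + \frac{4465879}{59049}\right) \frac{1}{3357805} = \left(- \frac{147150188894}{59049}\right) \frac{1}{3357805} = - \frac{147150188894}{198275027445}$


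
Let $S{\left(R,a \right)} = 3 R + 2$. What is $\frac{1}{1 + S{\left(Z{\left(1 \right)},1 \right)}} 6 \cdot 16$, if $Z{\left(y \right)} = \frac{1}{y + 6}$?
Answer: $28$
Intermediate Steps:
$Z{\left(y \right)} = \frac{1}{6 + y}$
$S{\left(R,a \right)} = 2 + 3 R$
$\frac{1}{1 + S{\left(Z{\left(1 \right)},1 \right)}} 6 \cdot 16 = \frac{1}{1 + \left(2 + \frac{3}{6 + 1}\right)} 6 \cdot 16 = \frac{1}{1 + \left(2 + \frac{3}{7}\right)} 6 \cdot 16 = \frac{1}{1 + \frac{17}{7}} \cdot 6 \cdot 16 = \frac{1}{\frac{24}{7}} \cdot 6 \cdot 16 = \frac{7}{24} \cdot 6 \cdot 16 = \frac{7}{4} \cdot 16 = 28$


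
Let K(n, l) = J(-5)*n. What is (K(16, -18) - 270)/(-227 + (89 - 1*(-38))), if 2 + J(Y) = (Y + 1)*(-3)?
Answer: 11/10 ≈ 1.1000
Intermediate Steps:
J(Y) = -5 - 3*Y (J(Y) = -2 + (Y + 1)*(-3) = -2 + (1 + Y)*(-3) = -2 + (-3 - 3*Y) = -5 - 3*Y)
K(n, l) = 10*n (K(n, l) = (-5 - 3*(-5))*n = (-5 + 15)*n = 10*n)
(K(16, -18) - 270)/(-227 + (89 - 1*(-38))) = (10*16 - 270)/(-227 + (89 - 1*(-38))) = (160 - 270)/(-227 + (89 + 38)) = -110/(-227 + 127) = -110/(-100) = -110*(-1/100) = 11/10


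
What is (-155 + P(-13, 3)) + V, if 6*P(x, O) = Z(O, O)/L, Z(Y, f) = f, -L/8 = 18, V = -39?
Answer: -55873/288 ≈ -194.00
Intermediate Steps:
L = -144 (L = -8*18 = -144)
P(x, O) = -O/864 (P(x, O) = (O/(-144))/6 = (O*(-1/144))/6 = (-O/144)/6 = -O/864)
(-155 + P(-13, 3)) + V = (-155 - 1/864*3) - 39 = (-155 - 1/288) - 39 = -44641/288 - 39 = -55873/288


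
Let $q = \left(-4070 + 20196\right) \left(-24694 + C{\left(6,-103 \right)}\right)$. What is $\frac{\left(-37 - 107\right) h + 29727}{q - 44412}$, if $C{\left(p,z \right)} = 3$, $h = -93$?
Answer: $- \frac{43119}{398211478} \approx -0.00010828$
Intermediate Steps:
$q = -398167066$ ($q = \left(-4070 + 20196\right) \left(-24694 + 3\right) = 16126 \left(-24691\right) = -398167066$)
$\frac{\left(-37 - 107\right) h + 29727}{q - 44412} = \frac{\left(-37 - 107\right) \left(-93\right) + 29727}{-398167066 - 44412} = \frac{\left(-144\right) \left(-93\right) + 29727}{-398211478} = \left(13392 + 29727\right) \left(- \frac{1}{398211478}\right) = 43119 \left(- \frac{1}{398211478}\right) = - \frac{43119}{398211478}$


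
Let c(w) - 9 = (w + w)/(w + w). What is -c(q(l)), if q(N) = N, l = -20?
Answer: -10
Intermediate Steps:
c(w) = 10 (c(w) = 9 + (w + w)/(w + w) = 9 + (2*w)/((2*w)) = 9 + (2*w)*(1/(2*w)) = 9 + 1 = 10)
-c(q(l)) = -1*10 = -10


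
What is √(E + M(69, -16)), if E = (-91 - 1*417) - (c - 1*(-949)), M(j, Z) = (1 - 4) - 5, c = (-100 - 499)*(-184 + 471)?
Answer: 4*√10653 ≈ 412.85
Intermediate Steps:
c = -171913 (c = -599*287 = -171913)
M(j, Z) = -8 (M(j, Z) = -3 - 5 = -8)
E = 170456 (E = (-91 - 1*417) - (-171913 - 1*(-949)) = (-91 - 417) - (-171913 + 949) = -508 - 1*(-170964) = -508 + 170964 = 170456)
√(E + M(69, -16)) = √(170456 - 8) = √170448 = 4*√10653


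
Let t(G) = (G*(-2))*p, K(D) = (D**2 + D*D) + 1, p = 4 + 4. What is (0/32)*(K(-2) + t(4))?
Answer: 0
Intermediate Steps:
p = 8
K(D) = 1 + 2*D**2 (K(D) = (D**2 + D**2) + 1 = 2*D**2 + 1 = 1 + 2*D**2)
t(G) = -16*G (t(G) = (G*(-2))*8 = -2*G*8 = -16*G)
(0/32)*(K(-2) + t(4)) = (0/32)*((1 + 2*(-2)**2) - 16*4) = (0*(1/32))*((1 + 2*4) - 64) = 0*((1 + 8) - 64) = 0*(9 - 64) = 0*(-55) = 0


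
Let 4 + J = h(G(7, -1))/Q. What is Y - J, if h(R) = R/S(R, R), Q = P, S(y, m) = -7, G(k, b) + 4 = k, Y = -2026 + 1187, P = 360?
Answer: -701399/840 ≈ -835.00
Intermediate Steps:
Y = -839
G(k, b) = -4 + k
Q = 360
h(R) = -R/7 (h(R) = R/(-7) = R*(-⅐) = -R/7)
J = -3361/840 (J = -4 - (-4 + 7)/7/360 = -4 - ⅐*3*(1/360) = -4 - 3/7*1/360 = -4 - 1/840 = -3361/840 ≈ -4.0012)
Y - J = -839 - 1*(-3361/840) = -839 + 3361/840 = -701399/840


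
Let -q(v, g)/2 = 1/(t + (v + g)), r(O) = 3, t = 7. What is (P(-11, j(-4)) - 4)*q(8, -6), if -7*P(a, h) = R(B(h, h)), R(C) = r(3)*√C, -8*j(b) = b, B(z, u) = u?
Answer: 8/9 + √2/21 ≈ 0.95623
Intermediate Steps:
j(b) = -b/8
R(C) = 3*√C
q(v, g) = -2/(7 + g + v) (q(v, g) = -2/(7 + (v + g)) = -2/(7 + (g + v)) = -2/(7 + g + v))
P(a, h) = -3*√h/7
(P(-11, j(-4)) - 4)*q(8, -6) = (-3*√2/2/7 - 4)*(-2/(7 - 6 + 8)) = (-3*√2/14 - 4)*(-2/9) = (-4 - 3*√2/14)*(-2/9) = 8/9 + √2/21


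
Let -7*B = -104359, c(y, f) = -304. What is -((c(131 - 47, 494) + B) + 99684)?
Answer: -800019/7 ≈ -1.1429e+5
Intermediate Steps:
B = 104359/7 (B = -⅐*(-104359) = 104359/7 ≈ 14908.)
-((c(131 - 47, 494) + B) + 99684) = -((-304 + 104359/7) + 99684) = -(102231/7 + 99684) = -1*800019/7 = -800019/7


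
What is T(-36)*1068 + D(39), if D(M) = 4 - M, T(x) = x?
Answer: -38483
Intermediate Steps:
T(-36)*1068 + D(39) = -36*1068 + (4 - 1*39) = -38448 + (4 - 39) = -38448 - 35 = -38483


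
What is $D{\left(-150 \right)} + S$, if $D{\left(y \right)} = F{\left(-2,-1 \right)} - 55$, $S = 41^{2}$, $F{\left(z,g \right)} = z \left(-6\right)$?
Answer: $1638$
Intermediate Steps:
$F{\left(z,g \right)} = - 6 z$
$S = 1681$
$D{\left(y \right)} = -43$ ($D{\left(y \right)} = \left(-6\right) \left(-2\right) - 55 = 12 - 55 = -43$)
$D{\left(-150 \right)} + S = -43 + 1681 = 1638$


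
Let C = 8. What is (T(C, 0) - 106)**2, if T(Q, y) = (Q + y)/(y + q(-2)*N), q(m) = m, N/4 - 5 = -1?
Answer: 180625/16 ≈ 11289.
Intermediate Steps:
N = 16 (N = 20 + 4*(-1) = 20 - 4 = 16)
T(Q, y) = (Q + y)/(-32 + y) (T(Q, y) = (Q + y)/(y - 2*16) = (Q + y)/(y - 32) = (Q + y)/(-32 + y))
(T(C, 0) - 106)**2 = ((8 + 0)/(-32 + 0) - 106)**2 = (8/(-32) - 106)**2 = (-1/32*8 - 106)**2 = (-1/4 - 106)**2 = (-425/4)**2 = 180625/16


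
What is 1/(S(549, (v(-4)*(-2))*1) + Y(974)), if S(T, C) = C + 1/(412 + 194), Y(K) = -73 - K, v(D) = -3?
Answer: -606/630845 ≈ -0.00096062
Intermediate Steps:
S(T, C) = 1/606 + C (S(T, C) = C + 1/606 = 1/606 + C)
1/(S(549, (v(-4)*(-2))*1) + Y(974)) = 1/((1/606 - 3*(-2)*1) + (-73 - 1*974)) = 1/((1/606 + 6*1) + (-73 - 974)) = 1/((1/606 + 6) - 1047) = 1/(3637/606 - 1047) = 1/(-630845/606) = -606/630845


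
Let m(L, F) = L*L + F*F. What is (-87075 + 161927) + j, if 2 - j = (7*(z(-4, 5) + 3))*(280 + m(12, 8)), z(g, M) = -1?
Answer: 68022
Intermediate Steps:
m(L, F) = F² + L² (m(L, F) = L² + F² = F² + L²)
j = -6830 (j = 2 - 7*(-1 + 3)*(280 + (8² + 12²)) = 2 - 7*2*(280 + (64 + 144)) = 2 - 14*(280 + 208) = 2 - 14*488 = 2 - 1*6832 = 2 - 6832 = -6830)
(-87075 + 161927) + j = (-87075 + 161927) - 6830 = 74852 - 6830 = 68022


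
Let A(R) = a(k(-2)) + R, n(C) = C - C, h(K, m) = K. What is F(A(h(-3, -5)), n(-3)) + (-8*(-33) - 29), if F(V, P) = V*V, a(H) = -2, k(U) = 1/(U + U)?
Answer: 260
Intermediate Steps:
k(U) = 1/(2*U)
n(C) = 0
A(R) = -2 + R
F(V, P) = V**2
F(A(h(-3, -5)), n(-3)) + (-8*(-33) - 29) = (-2 - 3)**2 + (-8*(-33) - 29) = (-5)**2 + (264 - 29) = 25 + 235 = 260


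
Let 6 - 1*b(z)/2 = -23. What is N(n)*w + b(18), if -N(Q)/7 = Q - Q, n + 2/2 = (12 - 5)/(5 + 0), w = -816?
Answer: 58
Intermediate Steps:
b(z) = 58 (b(z) = 12 - 2*(-23) = 12 + 46 = 58)
n = ⅖ (n = -1 + (12 - 5)/(5 + 0) = -1 + 7/5 = ⅖ ≈ 0.40000)
N(Q) = 0 (N(Q) = -7*(Q - Q) = -7*0 = 0)
N(n)*w + b(18) = 0*(-816) + 58 = 0 + 58 = 58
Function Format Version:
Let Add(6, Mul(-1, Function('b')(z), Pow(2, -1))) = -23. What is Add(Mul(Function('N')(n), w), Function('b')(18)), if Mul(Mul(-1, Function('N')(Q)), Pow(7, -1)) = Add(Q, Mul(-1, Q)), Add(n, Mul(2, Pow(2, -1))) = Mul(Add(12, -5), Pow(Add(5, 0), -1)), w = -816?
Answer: 58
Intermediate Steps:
Function('b')(z) = 58 (Function('b')(z) = Add(12, Mul(-2, -23)) = Add(12, 46) = 58)
n = Rational(2, 5) (n = Add(-1, Mul(Add(12, -5), Pow(Add(5, 0), -1))) = Add(-1, Mul(7, Pow(5, -1))) = Add(-1, Mul(7, Rational(1, 5))) = Add(-1, Rational(7, 5)) = Rational(2, 5) ≈ 0.40000)
Function('N')(Q) = 0 (Function('N')(Q) = Mul(-7, Add(Q, Mul(-1, Q))) = Mul(-7, 0) = 0)
Add(Mul(Function('N')(n), w), Function('b')(18)) = Add(Mul(0, -816), 58) = Add(0, 58) = 58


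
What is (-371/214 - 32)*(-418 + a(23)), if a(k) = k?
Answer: 2851505/214 ≈ 13325.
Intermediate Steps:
(-371/214 - 32)*(-418 + a(23)) = (-371/214 - 32)*(-418 + 23) = (-371*1/214 - 32)*(-395) = (-371/214 - 32)*(-395) = -7219/214*(-395) = 2851505/214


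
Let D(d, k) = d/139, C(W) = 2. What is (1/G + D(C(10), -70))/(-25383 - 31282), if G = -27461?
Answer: -54783/216294781535 ≈ -2.5328e-7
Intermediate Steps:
D(d, k) = d/139 (D(d, k) = d*(1/139) = d/139)
(1/G + D(C(10), -70))/(-25383 - 31282) = (1/(-27461) + (1/139)*2)/(-25383 - 31282) = (-1/27461 + 2/139)/(-56665) = (54783/3817079)*(-1/56665) = -54783/216294781535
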